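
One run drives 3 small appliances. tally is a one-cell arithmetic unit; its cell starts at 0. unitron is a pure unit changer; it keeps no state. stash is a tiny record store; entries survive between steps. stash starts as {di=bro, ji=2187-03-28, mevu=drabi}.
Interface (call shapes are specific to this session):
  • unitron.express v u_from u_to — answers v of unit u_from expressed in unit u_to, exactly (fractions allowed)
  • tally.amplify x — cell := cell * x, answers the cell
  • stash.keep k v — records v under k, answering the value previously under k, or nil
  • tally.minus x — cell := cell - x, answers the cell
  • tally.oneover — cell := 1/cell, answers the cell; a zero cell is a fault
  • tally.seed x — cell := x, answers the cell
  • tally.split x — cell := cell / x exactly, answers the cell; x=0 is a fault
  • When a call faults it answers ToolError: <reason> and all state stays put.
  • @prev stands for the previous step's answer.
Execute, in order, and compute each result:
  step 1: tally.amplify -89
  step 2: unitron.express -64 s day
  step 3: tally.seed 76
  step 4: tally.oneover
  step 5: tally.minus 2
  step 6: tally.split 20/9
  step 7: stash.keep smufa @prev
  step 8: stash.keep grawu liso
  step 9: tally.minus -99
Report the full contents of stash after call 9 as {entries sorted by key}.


CALL tally.amplify[x: -89]
RET  0
CALL unitron.express[v: -64; u_from: s; u_to: day]
RET  -1/1350
CALL tally.seed[x: 76]
RET  76
CALL tally.oneover[]
RET  1/76
CALL tally.minus[x: 2]
RET  -151/76
CALL tally.split[x: 20/9]
RET  -1359/1520
CALL stash.keep[k: smufa; v: @prev]
RET  nil
CALL stash.keep[k: grawu; v: liso]
RET  nil
CALL tally.minus[x: -99]
RET  149121/1520

Answer: {di=bro, grawu=liso, ji=2187-03-28, mevu=drabi, smufa=-1359/1520}


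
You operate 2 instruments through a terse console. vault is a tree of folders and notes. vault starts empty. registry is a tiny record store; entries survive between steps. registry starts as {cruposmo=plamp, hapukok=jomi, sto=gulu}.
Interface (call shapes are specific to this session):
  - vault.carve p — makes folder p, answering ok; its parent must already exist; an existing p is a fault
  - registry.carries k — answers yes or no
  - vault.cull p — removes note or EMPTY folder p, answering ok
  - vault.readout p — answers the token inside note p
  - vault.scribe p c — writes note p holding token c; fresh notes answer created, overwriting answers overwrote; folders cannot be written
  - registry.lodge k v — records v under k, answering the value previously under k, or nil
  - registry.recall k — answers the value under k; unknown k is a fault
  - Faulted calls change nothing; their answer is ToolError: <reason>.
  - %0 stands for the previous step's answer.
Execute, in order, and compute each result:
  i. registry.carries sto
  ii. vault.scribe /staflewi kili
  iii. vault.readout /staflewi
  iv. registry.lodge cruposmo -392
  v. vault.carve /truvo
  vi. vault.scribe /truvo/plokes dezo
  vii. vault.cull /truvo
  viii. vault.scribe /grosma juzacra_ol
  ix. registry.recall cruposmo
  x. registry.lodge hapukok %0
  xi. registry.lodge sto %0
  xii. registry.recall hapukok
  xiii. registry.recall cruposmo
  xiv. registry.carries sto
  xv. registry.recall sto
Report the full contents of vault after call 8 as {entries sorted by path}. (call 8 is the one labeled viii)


Answer: {grosma=juzacra_ol, staflewi=kili, truvo/, truvo/plokes=dezo}

Derivation:
>>> registry.carries k='sto'
[out] yes
>>> vault.scribe p='/staflewi' c='kili'
[out] created
>>> vault.readout p='/staflewi'
[out] kili
>>> registry.lodge k='cruposmo' v='-392'
[out] plamp
>>> vault.carve p='/truvo'
[out] ok
>>> vault.scribe p='/truvo/plokes' c='dezo'
[out] created
>>> vault.cull p='/truvo'
[out] ToolError: not empty
>>> vault.scribe p='/grosma' c='juzacra_ol'
[out] created
>>> registry.recall k='cruposmo'
[out] -392
>>> registry.lodge k='hapukok' v='%0'
[out] jomi
>>> registry.lodge k='sto' v='%0'
[out] gulu
>>> registry.recall k='hapukok'
[out] -392
>>> registry.recall k='cruposmo'
[out] -392
>>> registry.carries k='sto'
[out] yes
>>> registry.recall k='sto'
[out] jomi


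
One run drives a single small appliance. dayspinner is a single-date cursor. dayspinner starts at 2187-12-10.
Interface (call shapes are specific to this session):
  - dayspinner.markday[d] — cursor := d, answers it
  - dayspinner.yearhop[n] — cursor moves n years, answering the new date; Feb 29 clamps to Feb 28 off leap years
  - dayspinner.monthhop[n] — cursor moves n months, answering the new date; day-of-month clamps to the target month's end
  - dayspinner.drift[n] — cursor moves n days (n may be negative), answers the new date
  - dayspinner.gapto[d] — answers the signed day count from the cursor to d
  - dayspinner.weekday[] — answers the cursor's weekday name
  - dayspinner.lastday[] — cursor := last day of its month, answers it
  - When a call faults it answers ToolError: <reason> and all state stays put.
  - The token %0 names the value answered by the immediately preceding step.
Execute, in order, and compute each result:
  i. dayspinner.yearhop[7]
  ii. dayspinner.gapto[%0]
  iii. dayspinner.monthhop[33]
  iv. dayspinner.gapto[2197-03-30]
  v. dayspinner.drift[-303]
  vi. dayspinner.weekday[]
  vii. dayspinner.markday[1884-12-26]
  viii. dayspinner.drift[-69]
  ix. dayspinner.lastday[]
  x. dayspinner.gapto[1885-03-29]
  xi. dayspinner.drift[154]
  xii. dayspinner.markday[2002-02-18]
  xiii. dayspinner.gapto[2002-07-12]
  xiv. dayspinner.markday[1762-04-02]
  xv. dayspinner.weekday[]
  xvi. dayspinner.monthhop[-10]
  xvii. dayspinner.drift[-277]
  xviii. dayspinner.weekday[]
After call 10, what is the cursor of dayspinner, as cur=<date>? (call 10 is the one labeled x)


Answer: cur=1884-10-31

Derivation:
I call yearhop(n→7), → 2194-12-10.
Next I call gapto(d→%0), which returns 0.
I use monthhop(n→33): 2197-09-10.
I call gapto(d→2197-03-30), — result: -164.
I use drift(n→-303), and get 2196-11-11.
I run weekday(), which returns Friday.
Using markday(d→1884-12-26), yielding 1884-12-26.
Then drift(n→-69), and observe 1884-10-18.
I try lastday, giving 1884-10-31.
Invoking gapto(d→1885-03-29), and get 149.
Calling drift(n→154): 1885-04-03.
I invoke markday(d→2002-02-18), which returns 2002-02-18.
Then gapto(d→2002-07-12), — result: 144.
Calling markday(d→1762-04-02), and get 1762-04-02.
Next I call weekday: Friday.
Then monthhop(n→-10), and observe 1761-06-02.
Calling drift(n→-277): 1760-08-29.
I call weekday, — result: Friday.


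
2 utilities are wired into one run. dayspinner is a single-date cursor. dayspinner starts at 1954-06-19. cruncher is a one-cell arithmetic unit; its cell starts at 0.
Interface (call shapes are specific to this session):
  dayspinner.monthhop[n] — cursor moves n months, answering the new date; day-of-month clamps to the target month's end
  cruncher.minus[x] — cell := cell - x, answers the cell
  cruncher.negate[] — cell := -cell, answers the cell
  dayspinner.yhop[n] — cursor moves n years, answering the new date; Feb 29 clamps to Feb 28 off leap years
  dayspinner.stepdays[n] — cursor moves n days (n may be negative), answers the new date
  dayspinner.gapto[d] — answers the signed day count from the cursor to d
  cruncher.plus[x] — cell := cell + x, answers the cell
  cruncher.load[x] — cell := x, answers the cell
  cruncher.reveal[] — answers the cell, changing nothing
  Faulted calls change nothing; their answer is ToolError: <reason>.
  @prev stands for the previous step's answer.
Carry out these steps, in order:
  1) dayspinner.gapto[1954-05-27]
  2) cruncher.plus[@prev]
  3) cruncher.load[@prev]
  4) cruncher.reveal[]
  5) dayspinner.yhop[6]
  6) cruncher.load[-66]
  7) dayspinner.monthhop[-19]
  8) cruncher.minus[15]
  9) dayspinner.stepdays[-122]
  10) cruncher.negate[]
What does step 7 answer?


Answer: 1958-11-19

Derivation:
Step: gapto[1954-05-27]
Result: -23
Step: plus[@prev]
Result: -23
Step: load[@prev]
Result: -23
Step: reveal[]
Result: -23
Step: yhop[6]
Result: 1960-06-19
Step: load[-66]
Result: -66
Step: monthhop[-19]
Result: 1958-11-19
Step: minus[15]
Result: -81
Step: stepdays[-122]
Result: 1958-07-20
Step: negate[]
Result: 81


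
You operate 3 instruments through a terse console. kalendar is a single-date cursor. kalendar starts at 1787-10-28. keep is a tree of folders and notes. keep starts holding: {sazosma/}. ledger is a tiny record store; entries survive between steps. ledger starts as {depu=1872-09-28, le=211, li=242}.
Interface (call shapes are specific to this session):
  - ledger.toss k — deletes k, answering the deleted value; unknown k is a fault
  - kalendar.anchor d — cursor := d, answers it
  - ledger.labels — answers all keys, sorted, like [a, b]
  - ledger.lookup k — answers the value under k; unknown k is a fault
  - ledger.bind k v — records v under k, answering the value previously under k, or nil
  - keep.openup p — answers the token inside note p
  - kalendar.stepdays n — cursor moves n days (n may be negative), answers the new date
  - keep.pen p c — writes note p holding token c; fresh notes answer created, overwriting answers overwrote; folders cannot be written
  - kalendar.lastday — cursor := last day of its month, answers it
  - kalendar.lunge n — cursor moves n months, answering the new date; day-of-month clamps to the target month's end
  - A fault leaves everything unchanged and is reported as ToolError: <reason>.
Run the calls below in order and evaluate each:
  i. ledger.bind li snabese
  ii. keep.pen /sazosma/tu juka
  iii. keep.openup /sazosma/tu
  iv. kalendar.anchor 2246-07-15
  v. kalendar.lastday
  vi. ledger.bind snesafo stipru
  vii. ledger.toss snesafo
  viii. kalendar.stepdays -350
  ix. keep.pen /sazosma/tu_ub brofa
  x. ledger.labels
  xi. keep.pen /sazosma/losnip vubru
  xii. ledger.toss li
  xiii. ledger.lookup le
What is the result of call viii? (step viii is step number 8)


→ ledger.bind(k→li, v→snabese)
← 242
→ keep.pen(p→/sazosma/tu, c→juka)
← created
→ keep.openup(p→/sazosma/tu)
← juka
→ kalendar.anchor(d→2246-07-15)
← 2246-07-15
→ kalendar.lastday()
← 2246-07-31
→ ledger.bind(k→snesafo, v→stipru)
← nil
→ ledger.toss(k→snesafo)
← stipru
→ kalendar.stepdays(n→-350)
← 2245-08-15
→ keep.pen(p→/sazosma/tu_ub, c→brofa)
← created
→ ledger.labels()
← [depu, le, li]
→ keep.pen(p→/sazosma/losnip, c→vubru)
← created
→ ledger.toss(k→li)
← snabese
→ ledger.lookup(k→le)
← 211

Answer: 2245-08-15


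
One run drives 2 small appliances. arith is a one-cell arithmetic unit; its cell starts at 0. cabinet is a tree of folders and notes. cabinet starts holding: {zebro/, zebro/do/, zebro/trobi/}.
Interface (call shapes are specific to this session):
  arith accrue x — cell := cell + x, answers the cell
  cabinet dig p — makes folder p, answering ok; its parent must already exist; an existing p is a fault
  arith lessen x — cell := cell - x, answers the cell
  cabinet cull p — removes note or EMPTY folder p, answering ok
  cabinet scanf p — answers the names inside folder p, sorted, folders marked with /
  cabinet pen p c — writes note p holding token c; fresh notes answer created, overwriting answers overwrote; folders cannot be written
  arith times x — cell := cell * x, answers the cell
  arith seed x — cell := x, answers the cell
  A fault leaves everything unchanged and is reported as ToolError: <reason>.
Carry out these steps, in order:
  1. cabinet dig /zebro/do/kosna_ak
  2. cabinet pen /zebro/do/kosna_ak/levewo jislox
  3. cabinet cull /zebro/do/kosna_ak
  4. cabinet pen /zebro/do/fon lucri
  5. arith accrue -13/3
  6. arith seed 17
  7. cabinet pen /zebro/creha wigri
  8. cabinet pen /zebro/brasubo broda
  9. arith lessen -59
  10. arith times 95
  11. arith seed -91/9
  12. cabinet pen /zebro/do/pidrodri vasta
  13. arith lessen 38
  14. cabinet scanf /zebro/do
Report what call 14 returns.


// 1. cabinet dig(p=/zebro/do/kosna_ak) -> ok
// 2. cabinet pen(p=/zebro/do/kosna_ak/levewo, c=jislox) -> created
// 3. cabinet cull(p=/zebro/do/kosna_ak) -> ToolError: not empty
// 4. cabinet pen(p=/zebro/do/fon, c=lucri) -> created
// 5. arith accrue(x=-13/3) -> -13/3
// 6. arith seed(x=17) -> 17
// 7. cabinet pen(p=/zebro/creha, c=wigri) -> created
// 8. cabinet pen(p=/zebro/brasubo, c=broda) -> created
// 9. arith lessen(x=-59) -> 76
// 10. arith times(x=95) -> 7220
// 11. arith seed(x=-91/9) -> -91/9
// 12. cabinet pen(p=/zebro/do/pidrodri, c=vasta) -> created
// 13. arith lessen(x=38) -> -433/9
// 14. cabinet scanf(p=/zebro/do) -> [fon, kosna_ak/, pidrodri]

Answer: [fon, kosna_ak/, pidrodri]


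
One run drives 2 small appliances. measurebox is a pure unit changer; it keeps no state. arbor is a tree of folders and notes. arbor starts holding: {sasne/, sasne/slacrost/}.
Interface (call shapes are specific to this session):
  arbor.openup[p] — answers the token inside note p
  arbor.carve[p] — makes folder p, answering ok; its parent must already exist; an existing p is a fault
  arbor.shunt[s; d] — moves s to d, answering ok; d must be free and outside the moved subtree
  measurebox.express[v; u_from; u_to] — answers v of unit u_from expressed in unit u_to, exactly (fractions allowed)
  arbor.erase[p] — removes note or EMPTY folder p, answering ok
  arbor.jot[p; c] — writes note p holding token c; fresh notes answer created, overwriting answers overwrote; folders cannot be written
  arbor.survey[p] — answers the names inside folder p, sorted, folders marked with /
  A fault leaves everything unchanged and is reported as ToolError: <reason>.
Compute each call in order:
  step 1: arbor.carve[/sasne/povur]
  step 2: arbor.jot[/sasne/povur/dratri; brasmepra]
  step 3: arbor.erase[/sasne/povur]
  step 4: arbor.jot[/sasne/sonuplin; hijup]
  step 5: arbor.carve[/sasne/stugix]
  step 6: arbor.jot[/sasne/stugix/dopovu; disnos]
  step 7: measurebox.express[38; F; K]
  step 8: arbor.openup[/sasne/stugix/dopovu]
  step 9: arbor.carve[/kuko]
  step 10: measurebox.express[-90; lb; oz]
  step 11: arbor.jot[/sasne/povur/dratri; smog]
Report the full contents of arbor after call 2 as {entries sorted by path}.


Answer: {sasne/, sasne/povur/, sasne/povur/dratri=brasmepra, sasne/slacrost/}

Derivation:
==> arbor.carve(p→/sasne/povur)
<== ok
==> arbor.jot(p→/sasne/povur/dratri, c→brasmepra)
<== created
==> arbor.erase(p→/sasne/povur)
<== ToolError: not empty
==> arbor.jot(p→/sasne/sonuplin, c→hijup)
<== created
==> arbor.carve(p→/sasne/stugix)
<== ok
==> arbor.jot(p→/sasne/stugix/dopovu, c→disnos)
<== created
==> measurebox.express(v→38, u_from→F, u_to→K)
<== 16589/60
==> arbor.openup(p→/sasne/stugix/dopovu)
<== disnos
==> arbor.carve(p→/kuko)
<== ok
==> measurebox.express(v→-90, u_from→lb, u_to→oz)
<== -1440
==> arbor.jot(p→/sasne/povur/dratri, c→smog)
<== overwrote


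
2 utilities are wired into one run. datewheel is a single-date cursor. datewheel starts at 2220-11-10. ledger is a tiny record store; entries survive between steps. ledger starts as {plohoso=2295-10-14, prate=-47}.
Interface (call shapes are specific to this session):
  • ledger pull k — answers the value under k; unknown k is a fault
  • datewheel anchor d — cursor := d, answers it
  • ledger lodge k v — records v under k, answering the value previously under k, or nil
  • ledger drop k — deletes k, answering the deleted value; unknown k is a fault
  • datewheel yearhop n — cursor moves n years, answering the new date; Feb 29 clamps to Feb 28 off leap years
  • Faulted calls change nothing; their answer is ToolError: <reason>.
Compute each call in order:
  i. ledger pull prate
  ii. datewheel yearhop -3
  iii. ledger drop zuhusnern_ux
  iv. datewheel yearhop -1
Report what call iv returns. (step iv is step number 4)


Answer: 2216-11-10

Derivation:
==> ledger pull(k: prate)
<== -47
==> datewheel yearhop(n: -3)
<== 2217-11-10
==> ledger drop(k: zuhusnern_ux)
<== ToolError: no such key zuhusnern_ux
==> datewheel yearhop(n: -1)
<== 2216-11-10


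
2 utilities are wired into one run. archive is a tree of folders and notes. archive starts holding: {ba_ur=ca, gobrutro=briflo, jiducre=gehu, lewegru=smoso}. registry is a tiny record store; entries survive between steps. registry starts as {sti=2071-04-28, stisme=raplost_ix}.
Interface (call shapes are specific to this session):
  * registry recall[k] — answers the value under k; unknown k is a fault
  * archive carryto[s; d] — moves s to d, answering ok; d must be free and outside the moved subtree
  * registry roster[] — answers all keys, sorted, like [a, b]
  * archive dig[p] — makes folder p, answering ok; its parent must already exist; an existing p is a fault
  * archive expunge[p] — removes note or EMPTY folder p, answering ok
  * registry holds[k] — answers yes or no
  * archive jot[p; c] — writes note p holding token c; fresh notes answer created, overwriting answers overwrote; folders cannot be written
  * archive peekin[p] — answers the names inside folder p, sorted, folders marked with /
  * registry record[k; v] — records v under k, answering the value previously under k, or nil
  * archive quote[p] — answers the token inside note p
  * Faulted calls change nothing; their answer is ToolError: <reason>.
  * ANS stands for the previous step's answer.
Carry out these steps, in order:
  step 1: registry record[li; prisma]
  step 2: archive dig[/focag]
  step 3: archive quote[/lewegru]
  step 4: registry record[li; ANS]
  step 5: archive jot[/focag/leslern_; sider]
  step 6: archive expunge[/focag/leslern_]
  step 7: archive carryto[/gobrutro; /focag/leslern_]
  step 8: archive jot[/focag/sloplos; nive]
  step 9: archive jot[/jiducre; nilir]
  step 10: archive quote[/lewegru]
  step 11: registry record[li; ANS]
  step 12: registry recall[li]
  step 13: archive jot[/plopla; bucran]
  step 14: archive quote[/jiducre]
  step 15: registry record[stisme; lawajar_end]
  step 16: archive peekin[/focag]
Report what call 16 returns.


Answer: [leslern_, sloplos]

Derivation:
% 1. registry record(k='li', v='prisma') == nil
% 2. archive dig(p='/focag') == ok
% 3. archive quote(p='/lewegru') == smoso
% 4. registry record(k='li', v='ANS') == prisma
% 5. archive jot(p='/focag/leslern_', c='sider') == created
% 6. archive expunge(p='/focag/leslern_') == ok
% 7. archive carryto(s='/gobrutro', d='/focag/leslern_') == ok
% 8. archive jot(p='/focag/sloplos', c='nive') == created
% 9. archive jot(p='/jiducre', c='nilir') == overwrote
% 10. archive quote(p='/lewegru') == smoso
% 11. registry record(k='li', v='ANS') == smoso
% 12. registry recall(k='li') == smoso
% 13. archive jot(p='/plopla', c='bucran') == created
% 14. archive quote(p='/jiducre') == nilir
% 15. registry record(k='stisme', v='lawajar_end') == raplost_ix
% 16. archive peekin(p='/focag') == [leslern_, sloplos]


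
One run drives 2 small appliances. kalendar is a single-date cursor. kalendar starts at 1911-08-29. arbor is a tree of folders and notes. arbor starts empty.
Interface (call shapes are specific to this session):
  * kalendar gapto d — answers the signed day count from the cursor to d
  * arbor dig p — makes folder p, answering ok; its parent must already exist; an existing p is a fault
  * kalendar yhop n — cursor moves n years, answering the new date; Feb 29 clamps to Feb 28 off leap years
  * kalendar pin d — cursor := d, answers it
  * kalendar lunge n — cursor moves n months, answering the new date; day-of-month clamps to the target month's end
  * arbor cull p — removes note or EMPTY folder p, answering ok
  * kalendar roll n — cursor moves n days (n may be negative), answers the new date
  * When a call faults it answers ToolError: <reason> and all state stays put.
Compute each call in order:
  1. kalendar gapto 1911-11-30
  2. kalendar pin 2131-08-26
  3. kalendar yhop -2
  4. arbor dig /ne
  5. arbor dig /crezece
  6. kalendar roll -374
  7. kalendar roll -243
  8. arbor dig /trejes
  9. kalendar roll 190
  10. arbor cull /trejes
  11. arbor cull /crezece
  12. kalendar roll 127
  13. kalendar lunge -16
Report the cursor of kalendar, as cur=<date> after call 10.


I use kalendar gapto(d→1911-11-30), which returns 93.
Using kalendar pin(d→2131-08-26), → 2131-08-26.
I try kalendar yhop(n→-2), and get 2129-08-26.
I use arbor dig(p→/ne): ok.
Calling arbor dig(p→/crezece), and see ok.
Invoking kalendar roll(n→-374), → 2128-08-17.
Now I run kalendar roll(n→-243), giving 2127-12-18.
Using arbor dig(p→/trejes): ok.
Now I run kalendar roll(n→190), and see 2128-06-25.
I invoke arbor cull(p→/trejes), which returns ok.
I call arbor cull(p→/crezece), and see ok.
Using kalendar roll(n→127), — result: 2128-10-30.
I try kalendar lunge(n→-16), which returns 2127-06-30.

Answer: cur=2128-06-25


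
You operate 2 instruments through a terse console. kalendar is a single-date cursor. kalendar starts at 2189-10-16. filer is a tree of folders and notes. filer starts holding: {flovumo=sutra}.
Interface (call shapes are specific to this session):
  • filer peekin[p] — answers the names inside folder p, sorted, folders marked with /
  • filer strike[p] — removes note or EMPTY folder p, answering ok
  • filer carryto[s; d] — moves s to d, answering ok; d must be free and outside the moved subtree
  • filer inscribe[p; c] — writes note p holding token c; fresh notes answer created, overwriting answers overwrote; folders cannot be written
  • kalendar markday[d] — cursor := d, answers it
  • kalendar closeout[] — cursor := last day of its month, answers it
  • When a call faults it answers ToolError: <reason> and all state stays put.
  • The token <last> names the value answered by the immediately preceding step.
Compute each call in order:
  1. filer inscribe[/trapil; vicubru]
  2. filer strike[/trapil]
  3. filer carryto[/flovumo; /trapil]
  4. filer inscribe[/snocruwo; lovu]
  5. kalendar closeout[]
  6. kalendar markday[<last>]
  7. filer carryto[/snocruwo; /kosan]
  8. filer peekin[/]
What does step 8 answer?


I invoke filer inscribe on p=/trapil, c=vicubru, → created.
Calling filer strike on p=/trapil, — result: ok.
I call filer carryto on s=/flovumo, d=/trapil: ok.
I call filer inscribe on p=/snocruwo, c=lovu, → created.
I run kalendar closeout, — result: 2189-10-31.
Next I call kalendar markday on d=<last>: 2189-10-31.
I call filer carryto on s=/snocruwo, d=/kosan, giving ok.
Calling filer peekin on p=/, — result: [kosan, trapil].

Answer: [kosan, trapil]


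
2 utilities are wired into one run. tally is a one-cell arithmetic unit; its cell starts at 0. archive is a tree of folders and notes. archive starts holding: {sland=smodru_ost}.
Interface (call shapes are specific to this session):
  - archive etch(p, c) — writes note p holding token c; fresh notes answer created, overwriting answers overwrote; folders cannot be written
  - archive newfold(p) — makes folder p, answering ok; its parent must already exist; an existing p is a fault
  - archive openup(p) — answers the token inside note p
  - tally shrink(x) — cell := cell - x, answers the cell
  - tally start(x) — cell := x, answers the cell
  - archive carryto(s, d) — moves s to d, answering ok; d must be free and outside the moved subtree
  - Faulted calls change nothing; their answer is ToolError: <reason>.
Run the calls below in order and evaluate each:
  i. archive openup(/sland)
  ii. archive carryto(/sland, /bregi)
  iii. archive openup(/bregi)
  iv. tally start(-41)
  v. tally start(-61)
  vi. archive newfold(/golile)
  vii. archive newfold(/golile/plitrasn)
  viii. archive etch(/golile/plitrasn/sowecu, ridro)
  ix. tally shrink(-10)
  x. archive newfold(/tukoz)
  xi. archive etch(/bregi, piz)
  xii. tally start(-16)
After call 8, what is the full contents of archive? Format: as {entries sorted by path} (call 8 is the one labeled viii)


Answer: {bregi=smodru_ost, golile/, golile/plitrasn/, golile/plitrasn/sowecu=ridro}

Derivation:
Now I run archive openup passing p: /sland, — result: smodru_ost.
I invoke archive carryto passing s: /sland, d: /bregi, — result: ok.
I invoke archive openup passing p: /bregi, yielding smodru_ost.
Now I run tally start passing x: -41, — result: -41.
I run tally start passing x: -61, → -61.
I invoke archive newfold passing p: /golile, and see ok.
Then archive newfold passing p: /golile/plitrasn, — result: ok.
Calling archive etch passing p: /golile/plitrasn/sowecu, c: ridro, yielding created.
Next I call tally shrink passing x: -10, giving -51.
Invoking archive newfold passing p: /tukoz, giving ok.
I invoke archive etch passing p: /bregi, c: piz: overwrote.
Next I call tally start passing x: -16, and observe -16.


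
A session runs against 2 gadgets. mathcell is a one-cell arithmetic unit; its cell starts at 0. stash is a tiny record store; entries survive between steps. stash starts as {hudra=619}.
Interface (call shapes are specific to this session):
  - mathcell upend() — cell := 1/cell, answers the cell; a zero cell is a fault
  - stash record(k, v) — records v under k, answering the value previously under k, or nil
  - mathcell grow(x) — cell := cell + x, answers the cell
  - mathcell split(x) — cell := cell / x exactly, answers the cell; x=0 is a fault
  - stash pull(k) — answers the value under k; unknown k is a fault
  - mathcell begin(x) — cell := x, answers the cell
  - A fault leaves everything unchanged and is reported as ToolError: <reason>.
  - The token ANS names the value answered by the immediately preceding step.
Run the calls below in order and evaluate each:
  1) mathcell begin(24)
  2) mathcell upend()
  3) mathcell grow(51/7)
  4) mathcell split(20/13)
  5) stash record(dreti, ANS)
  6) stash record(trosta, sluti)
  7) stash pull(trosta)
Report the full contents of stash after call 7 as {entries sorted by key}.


Answer: {dreti=16003/3360, hudra=619, trosta=sluti}

Derivation:
% mathcell begin x=24
:: 24
% mathcell upend
:: 1/24
% mathcell grow x=51/7
:: 1231/168
% mathcell split x=20/13
:: 16003/3360
% stash record k=dreti v=ANS
:: nil
% stash record k=trosta v=sluti
:: nil
% stash pull k=trosta
:: sluti


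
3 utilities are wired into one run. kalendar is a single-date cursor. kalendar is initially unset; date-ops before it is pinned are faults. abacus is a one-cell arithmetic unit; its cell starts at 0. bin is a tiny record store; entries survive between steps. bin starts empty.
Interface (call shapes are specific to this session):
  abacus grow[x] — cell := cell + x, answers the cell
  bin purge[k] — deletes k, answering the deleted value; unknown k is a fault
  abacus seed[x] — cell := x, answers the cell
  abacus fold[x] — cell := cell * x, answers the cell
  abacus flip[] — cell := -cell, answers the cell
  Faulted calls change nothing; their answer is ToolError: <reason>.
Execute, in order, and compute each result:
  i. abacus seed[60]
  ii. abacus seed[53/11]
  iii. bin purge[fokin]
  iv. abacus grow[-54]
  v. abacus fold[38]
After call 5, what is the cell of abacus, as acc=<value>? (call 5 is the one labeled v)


Answer: acc=-20558/11

Derivation:
;; 1. abacus seed(x→60) => 60
;; 2. abacus seed(x→53/11) => 53/11
;; 3. bin purge(k→fokin) => ToolError: no such key fokin
;; 4. abacus grow(x→-54) => -541/11
;; 5. abacus fold(x→38) => -20558/11


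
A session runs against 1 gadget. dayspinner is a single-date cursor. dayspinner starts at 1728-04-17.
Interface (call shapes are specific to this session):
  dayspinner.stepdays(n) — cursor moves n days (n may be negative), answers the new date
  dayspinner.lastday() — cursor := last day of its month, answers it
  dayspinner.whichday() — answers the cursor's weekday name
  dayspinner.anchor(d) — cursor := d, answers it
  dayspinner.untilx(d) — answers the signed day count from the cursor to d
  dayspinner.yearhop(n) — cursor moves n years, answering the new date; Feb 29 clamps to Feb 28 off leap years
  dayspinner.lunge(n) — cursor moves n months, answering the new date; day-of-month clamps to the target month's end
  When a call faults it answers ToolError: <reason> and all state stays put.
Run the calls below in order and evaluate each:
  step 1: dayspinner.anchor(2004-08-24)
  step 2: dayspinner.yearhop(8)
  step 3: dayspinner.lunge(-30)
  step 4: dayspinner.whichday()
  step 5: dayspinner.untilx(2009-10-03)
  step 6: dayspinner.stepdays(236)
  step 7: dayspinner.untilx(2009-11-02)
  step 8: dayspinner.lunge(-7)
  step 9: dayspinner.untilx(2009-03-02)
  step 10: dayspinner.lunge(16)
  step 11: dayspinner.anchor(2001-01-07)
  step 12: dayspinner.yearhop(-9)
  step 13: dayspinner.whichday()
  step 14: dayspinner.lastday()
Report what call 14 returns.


[in] dayspinner.anchor d=2004-08-24
[out] 2004-08-24
[in] dayspinner.yearhop n=8
[out] 2012-08-24
[in] dayspinner.lunge n=-30
[out] 2010-02-24
[in] dayspinner.whichday
[out] Wednesday
[in] dayspinner.untilx d=2009-10-03
[out] -144
[in] dayspinner.stepdays n=236
[out] 2010-10-18
[in] dayspinner.untilx d=2009-11-02
[out] -350
[in] dayspinner.lunge n=-7
[out] 2010-03-18
[in] dayspinner.untilx d=2009-03-02
[out] -381
[in] dayspinner.lunge n=16
[out] 2011-07-18
[in] dayspinner.anchor d=2001-01-07
[out] 2001-01-07
[in] dayspinner.yearhop n=-9
[out] 1992-01-07
[in] dayspinner.whichday
[out] Tuesday
[in] dayspinner.lastday
[out] 1992-01-31

Answer: 1992-01-31


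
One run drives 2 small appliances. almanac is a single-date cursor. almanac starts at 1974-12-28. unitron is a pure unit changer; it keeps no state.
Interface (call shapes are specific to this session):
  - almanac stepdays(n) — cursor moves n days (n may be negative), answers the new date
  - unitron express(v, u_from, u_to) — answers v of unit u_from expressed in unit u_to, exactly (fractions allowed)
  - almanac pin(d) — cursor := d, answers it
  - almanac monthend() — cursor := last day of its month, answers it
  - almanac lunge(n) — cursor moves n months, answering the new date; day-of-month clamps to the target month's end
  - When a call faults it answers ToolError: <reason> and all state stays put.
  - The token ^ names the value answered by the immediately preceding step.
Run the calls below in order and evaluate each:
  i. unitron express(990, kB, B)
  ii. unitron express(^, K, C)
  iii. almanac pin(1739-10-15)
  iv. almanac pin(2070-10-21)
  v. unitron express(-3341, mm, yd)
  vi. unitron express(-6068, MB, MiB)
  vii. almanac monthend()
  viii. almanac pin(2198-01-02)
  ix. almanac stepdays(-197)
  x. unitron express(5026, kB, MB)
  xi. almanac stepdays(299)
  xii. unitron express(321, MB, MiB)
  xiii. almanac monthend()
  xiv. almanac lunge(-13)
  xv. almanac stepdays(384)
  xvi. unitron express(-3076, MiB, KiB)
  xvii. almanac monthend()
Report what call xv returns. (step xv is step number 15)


Answer: 2198-04-18

Derivation:
I invoke unitron express on 990, kB, B, which returns 990000.
Now I run unitron express on ^, K, C, → 19794537/20.
I try almanac pin on 1739-10-15, → 1739-10-15.
Invoking almanac pin on 2070-10-21, — result: 2070-10-21.
I try unitron express on -3341, mm, yd: -16705/4572.
I invoke unitron express on -6068, MB, MiB, — result: -23703125/4096.
Next I call almanac monthend, yielding 2070-10-31.
Now I run almanac pin on 2198-01-02, and observe 2198-01-02.
I invoke almanac stepdays on -197, → 2197-06-19.
I try unitron express on 5026, kB, MB, and see 2513/500.
Using almanac stepdays on 299, and see 2198-04-14.
Calling unitron express on 321, MB, MiB, and see 5015625/16384.
I use almanac monthend(), and observe 2198-04-30.
Calling almanac lunge on -13, and get 2197-03-30.
Then almanac stepdays on 384, and get 2198-04-18.
I use unitron express on -3076, MiB, KiB: -3149824.
Then almanac monthend(), which returns 2198-04-30.


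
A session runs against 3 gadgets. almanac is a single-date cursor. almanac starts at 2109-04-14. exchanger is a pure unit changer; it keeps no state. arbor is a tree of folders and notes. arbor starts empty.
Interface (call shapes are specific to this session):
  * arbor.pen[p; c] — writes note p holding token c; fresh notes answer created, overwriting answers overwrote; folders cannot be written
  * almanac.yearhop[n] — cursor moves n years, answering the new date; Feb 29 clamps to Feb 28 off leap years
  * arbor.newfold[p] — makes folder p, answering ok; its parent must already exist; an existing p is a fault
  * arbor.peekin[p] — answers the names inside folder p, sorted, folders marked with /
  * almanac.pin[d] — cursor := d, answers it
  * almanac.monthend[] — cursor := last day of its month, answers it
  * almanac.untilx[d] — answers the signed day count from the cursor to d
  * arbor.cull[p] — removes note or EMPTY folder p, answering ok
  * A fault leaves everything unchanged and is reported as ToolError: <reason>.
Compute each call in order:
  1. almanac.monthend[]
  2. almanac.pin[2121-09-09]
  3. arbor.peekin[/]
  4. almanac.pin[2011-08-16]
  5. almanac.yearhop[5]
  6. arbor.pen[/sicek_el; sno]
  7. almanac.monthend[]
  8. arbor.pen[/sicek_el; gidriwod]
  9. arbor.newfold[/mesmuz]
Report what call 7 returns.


Answer: 2016-08-31

Derivation:
[in] almanac.monthend
  2109-04-30
[in] almanac.pin d='2121-09-09'
  2121-09-09
[in] arbor.peekin p='/'
  []
[in] almanac.pin d='2011-08-16'
  2011-08-16
[in] almanac.yearhop n='5'
  2016-08-16
[in] arbor.pen p='/sicek_el' c='sno'
  created
[in] almanac.monthend
  2016-08-31
[in] arbor.pen p='/sicek_el' c='gidriwod'
  overwrote
[in] arbor.newfold p='/mesmuz'
  ok


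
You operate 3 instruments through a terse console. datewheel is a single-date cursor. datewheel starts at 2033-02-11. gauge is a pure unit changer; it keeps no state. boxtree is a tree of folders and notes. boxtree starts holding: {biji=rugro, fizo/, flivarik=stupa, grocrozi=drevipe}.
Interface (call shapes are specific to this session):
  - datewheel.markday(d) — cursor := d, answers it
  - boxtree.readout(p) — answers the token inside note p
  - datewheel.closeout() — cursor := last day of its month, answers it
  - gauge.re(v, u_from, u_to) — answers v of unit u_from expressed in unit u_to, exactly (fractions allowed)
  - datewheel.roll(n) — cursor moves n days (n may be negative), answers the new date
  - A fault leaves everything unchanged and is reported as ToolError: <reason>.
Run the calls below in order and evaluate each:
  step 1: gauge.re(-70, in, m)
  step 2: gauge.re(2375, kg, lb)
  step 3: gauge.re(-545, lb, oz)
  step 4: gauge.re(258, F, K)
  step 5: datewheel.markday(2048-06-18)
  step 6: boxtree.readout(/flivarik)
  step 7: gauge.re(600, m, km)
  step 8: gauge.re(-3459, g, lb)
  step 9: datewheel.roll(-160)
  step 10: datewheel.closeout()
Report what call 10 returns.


CALL re[v: -70; u_from: in; u_to: m]
RET  -889/500
CALL re[v: 2375; u_from: kg; u_to: lb]
RET  237500000000/45359237
CALL re[v: -545; u_from: lb; u_to: oz]
RET  -8720
CALL re[v: 258; u_from: F; u_to: K]
RET  71767/180
CALL markday[d: 2048-06-18]
RET  2048-06-18
CALL readout[p: /flivarik]
RET  stupa
CALL re[v: 600; u_from: m; u_to: km]
RET  3/5
CALL re[v: -3459; u_from: g; u_to: lb]
RET  -345900000/45359237
CALL roll[n: -160]
RET  2048-01-10
CALL closeout[]
RET  2048-01-31

Answer: 2048-01-31


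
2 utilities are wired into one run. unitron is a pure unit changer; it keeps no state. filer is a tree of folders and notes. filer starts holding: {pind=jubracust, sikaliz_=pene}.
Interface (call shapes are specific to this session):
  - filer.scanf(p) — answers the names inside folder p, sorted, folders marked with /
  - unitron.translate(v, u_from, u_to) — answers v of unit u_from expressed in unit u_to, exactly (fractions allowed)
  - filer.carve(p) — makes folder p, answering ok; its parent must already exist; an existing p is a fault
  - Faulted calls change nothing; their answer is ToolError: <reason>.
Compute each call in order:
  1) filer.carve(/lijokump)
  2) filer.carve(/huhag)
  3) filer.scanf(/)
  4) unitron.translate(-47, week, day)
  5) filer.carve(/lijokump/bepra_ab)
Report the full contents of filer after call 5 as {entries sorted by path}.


! filer.carve(/lijokump) : ok
! filer.carve(/huhag) : ok
! filer.scanf(/) : [huhag/, lijokump/, pind, sikaliz_]
! unitron.translate(-47, week, day) : -329
! filer.carve(/lijokump/bepra_ab) : ok

Answer: {huhag/, lijokump/, lijokump/bepra_ab/, pind=jubracust, sikaliz_=pene}


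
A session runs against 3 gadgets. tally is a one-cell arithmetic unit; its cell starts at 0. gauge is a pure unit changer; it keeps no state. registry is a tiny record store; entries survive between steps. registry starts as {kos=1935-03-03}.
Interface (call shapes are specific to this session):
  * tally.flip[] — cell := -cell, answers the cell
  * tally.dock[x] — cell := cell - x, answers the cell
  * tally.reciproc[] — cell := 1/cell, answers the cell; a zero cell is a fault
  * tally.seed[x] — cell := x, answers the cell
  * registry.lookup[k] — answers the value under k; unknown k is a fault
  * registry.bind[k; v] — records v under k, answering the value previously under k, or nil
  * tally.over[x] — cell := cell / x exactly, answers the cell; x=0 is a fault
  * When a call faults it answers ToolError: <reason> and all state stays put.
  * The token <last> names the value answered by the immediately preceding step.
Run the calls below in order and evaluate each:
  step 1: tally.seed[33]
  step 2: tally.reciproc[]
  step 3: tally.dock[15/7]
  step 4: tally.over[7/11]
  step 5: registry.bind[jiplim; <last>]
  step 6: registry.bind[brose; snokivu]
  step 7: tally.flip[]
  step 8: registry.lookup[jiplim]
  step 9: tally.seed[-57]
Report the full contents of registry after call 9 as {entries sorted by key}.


Answer: {brose=snokivu, jiplim=-488/147, kos=1935-03-03}

Derivation:
I invoke seed(33), → 33.
Now I run reciproc, → 1/33.
Next I call dock(15/7), and see -488/231.
Calling over(7/11), giving -488/147.
I run bind(jiplim, <last>), giving nil.
I call bind(brose, snokivu), → nil.
Invoking flip, and get 488/147.
Using lookup(jiplim), — result: -488/147.
Next I call seed(-57), giving -57.


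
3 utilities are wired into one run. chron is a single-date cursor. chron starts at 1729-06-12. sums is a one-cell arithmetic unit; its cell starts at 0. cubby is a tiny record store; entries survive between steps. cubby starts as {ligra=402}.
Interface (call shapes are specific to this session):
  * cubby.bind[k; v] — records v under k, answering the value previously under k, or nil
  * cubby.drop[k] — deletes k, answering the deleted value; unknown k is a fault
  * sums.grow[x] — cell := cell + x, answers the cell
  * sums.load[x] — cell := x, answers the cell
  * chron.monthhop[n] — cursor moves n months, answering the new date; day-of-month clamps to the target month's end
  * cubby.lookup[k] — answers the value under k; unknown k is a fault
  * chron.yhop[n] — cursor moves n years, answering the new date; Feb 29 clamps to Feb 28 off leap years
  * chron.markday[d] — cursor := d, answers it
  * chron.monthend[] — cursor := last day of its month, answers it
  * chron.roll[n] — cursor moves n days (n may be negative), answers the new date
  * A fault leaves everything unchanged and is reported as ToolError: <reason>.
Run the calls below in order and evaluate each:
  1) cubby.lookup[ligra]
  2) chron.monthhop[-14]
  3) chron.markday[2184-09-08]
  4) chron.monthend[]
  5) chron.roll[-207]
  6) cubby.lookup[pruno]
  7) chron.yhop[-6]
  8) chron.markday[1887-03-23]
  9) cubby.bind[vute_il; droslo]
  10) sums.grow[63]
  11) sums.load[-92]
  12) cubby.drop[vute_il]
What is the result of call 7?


Next I call cubby.lookup passing k='ligra', which returns 402.
Invoking chron.monthhop passing n='-14', — result: 1728-04-12.
Now I run chron.markday passing d='2184-09-08', and observe 2184-09-08.
I call chron.monthend, → 2184-09-30.
Then chron.roll passing n='-207', yielding 2184-03-07.
Next I call cubby.lookup passing k='pruno', yielding ToolError: no such key pruno.
Then chron.yhop passing n='-6', and see 2178-03-07.
Calling chron.markday passing d='1887-03-23', — result: 1887-03-23.
I call cubby.bind passing k='vute_il', v='droslo': nil.
Using sums.grow passing x='63', and see 63.
I call sums.load passing x='-92', and get -92.
I run cubby.drop passing k='vute_il', and get droslo.

Answer: 2178-03-07
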